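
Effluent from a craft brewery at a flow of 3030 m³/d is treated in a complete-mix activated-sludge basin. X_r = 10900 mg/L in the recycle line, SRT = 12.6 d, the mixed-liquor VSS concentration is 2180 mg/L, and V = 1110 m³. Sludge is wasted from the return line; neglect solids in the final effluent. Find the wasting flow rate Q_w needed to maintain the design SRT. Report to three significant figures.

Q_w ≈ 17.6 m³/d

Wasting from the return line (neglecting effluent solids): Q_w = V·X / (θ_c·X_r) = 1110 × 2180 / (12.6 × 10900) = 17.62 m³/d.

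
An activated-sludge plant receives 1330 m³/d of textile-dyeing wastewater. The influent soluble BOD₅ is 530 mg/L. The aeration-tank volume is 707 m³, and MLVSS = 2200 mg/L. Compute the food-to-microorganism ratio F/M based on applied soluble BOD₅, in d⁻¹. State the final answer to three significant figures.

F/M ≈ 0.453 d⁻¹

F/M = applied load / biomass = Q·S₀/(V·X) = 1330 × 530 / (707.0 × 2200) = 0.4532 d⁻¹.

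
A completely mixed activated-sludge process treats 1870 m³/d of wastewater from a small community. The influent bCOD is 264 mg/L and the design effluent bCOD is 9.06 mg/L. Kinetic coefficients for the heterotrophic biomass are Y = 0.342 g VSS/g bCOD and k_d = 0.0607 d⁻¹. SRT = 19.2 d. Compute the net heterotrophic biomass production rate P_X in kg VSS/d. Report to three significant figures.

P_X ≈ 75.3 kg VSS/d

The observed yield is Y_obs = Y/(1 + k_d·θ_c) = 0.342 / (1 + 0.0607 × 19.2) = 0.342 / 2.165 = 0.1579 g VSS per g bCOD removed.
Substrate removed = Q·(S₀ − S) = 1870 m³/d × (264 − 9.06) g/m³ = 4.77×10^5 g/d = 476.7 kg/d.
So the net sludge growth is P_X = 0.1579 × 476.7 = 75.29 kg VSS/d.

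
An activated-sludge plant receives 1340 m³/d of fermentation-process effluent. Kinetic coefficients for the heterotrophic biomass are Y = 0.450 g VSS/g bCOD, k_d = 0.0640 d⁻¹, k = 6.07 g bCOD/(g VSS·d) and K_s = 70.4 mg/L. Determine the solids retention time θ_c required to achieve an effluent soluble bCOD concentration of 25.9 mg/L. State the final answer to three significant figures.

Specific growth rate at S = 25.9 mg/L: μ = YkS/(K_s+S) = 0.450·6.07·25.9/(70.4+25.9) = 0.7346 d⁻¹.
1/θ_c = 0.7346 − 0.0640 = 0.6706 d⁻¹, so θ_c = 1.491 d.

θ_c ≈ 1.49 d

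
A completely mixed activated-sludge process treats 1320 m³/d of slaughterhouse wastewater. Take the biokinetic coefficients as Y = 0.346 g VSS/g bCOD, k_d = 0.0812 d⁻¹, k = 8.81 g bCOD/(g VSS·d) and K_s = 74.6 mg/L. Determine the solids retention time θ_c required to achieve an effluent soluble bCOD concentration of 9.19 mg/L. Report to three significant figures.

θ_c ≈ 3.95 d

Specific growth rate at S = 9.19 mg/L: μ = YkS/(K_s+S) = 0.346·8.81·9.19/(74.6+9.19) = 0.3343 d⁻¹.
Then 1/θ_c = μ − k_d = 0.3343 − 0.0812 = 0.2531 d⁻¹, giving θ_c = 3.951 d.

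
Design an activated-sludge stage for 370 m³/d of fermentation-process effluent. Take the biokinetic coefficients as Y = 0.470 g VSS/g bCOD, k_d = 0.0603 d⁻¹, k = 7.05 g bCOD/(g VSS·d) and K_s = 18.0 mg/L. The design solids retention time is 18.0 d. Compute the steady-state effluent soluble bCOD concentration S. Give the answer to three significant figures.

Effluent substrate depends only on kinetics and SRT: S = K_s(1 + k_d θ_c) / [θ_c(Yk − k_d) − 1] = 18.0 × (1 + 0.0603 × 18.0) / [18.0 × (0.470 × 7.05 − 0.0603) − 1] = 37.54 / 57.56 = 0.6522 mg/L.

S ≈ 0.652 mg/L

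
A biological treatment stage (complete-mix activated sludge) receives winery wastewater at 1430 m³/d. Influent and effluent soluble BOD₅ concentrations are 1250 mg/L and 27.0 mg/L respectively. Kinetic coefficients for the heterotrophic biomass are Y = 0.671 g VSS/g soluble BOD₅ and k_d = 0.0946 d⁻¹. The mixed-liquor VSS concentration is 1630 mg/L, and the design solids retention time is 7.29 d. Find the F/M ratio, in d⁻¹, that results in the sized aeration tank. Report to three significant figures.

Steady-state biomass mass balance: V·X·(1 + k_d·θ_c) = Y·Q·(S₀ − S)·θ_c, so V = 0.671 × 1430 × (1250 − 27.0) × 7.29 / [1630 × (1 + 0.0946 × 7.29)] = 8.55×10^6 / 2754 = 3106 m³.
Food-to-microorganism ratio F/M = Q S₀ / (V X) = 1430 × 1250 / (3106 × 1630) = 0.3530 d⁻¹.

F/M ≈ 0.353 d⁻¹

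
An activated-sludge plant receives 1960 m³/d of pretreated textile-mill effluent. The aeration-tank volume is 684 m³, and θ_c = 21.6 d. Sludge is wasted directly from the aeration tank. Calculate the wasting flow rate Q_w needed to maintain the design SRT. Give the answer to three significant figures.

Q_w ≈ 31.7 m³/d

With mixed-liquor wasting, θ_c = V/Q_w, so Q_w = V/θ_c = 684.0/21.6 = 31.67 m³/d.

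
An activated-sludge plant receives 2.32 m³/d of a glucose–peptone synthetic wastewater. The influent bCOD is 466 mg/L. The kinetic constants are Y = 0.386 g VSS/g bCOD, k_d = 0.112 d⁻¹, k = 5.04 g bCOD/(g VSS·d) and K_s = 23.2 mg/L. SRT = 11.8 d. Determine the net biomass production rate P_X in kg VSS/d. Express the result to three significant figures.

P_X ≈ 0.179 kg VSS/d

Effluent substrate depends only on kinetics and SRT: S = K_s(1 + k_d θ_c) / [θ_c(Yk − k_d) − 1] = 23.2 × (1 + 0.112 × 11.8) / [11.8 × (0.386 × 5.04 − 0.112) − 1] = 53.86 / 20.63 = 2.610 mg/L.
Correct the yield for decay: Y_obs = Y/(1 + k_d θ_c) = 0.386 / (1 + 0.112 × 11.8) = 0.386 / 2.322 = 0.1663.
ΔS = 466 − 2.61 = 463.4 mg/L, so the substrate removal rate is 2.32 × 463.4/1000 = 1.075 kg bCOD/d.
So the net sludge growth is P_X = 0.1663 × 1.075 = 0.1787 kg VSS/d.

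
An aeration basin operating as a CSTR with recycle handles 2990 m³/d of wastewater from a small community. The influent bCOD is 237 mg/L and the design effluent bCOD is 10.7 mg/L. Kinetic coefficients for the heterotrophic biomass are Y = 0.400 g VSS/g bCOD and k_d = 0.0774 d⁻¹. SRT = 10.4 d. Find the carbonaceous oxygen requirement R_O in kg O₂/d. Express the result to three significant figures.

Y_obs = Y / (1 + k_d θ_c) = 0.400 / (1 + 0.0774 × 10.4) = 0.400 / 1.805 = 0.2216.
ΔS = 237 − 10.7 = 226.3 mg/L, so the substrate removal rate is 2990 × 226.3/1000 = 676.6 kg bCOD/d.
Net sludge production P_X = 0.2216 × 676.6 = 150.0 kg VSS/d.
R_O = Q·ΔS − 1.42 P_X = 676.6 − 212.9 = 463.7 kg O₂/d.

R_O ≈ 464 kg O₂/d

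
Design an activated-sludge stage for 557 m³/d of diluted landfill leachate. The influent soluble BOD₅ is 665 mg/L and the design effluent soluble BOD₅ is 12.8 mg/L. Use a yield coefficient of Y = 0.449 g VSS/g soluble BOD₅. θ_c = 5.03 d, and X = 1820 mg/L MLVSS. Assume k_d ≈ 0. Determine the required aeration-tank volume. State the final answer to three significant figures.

Biomass mass balance (decay neglected): V·X = Y·Q·(S₀ − S)·θ_c, so V = 0.449 × 557 × (665 − 12.8) × 5.03 / 1820 = 450.8 m³.

V ≈ 451 m³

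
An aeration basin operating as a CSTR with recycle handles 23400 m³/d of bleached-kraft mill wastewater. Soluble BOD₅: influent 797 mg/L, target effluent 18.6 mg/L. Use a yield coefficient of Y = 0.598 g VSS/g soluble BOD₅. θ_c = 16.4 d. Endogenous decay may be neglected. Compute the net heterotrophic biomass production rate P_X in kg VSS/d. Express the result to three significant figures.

P_X ≈ 10900 kg VSS/d

With endogenous decay neglected, the observed yield equals the true yield: Y_obs = Y = 0.598 g VSS/g soluble BOD₅.
Q·(S₀ − S) = 23400 × (797 − 18.6) × 10⁻³ = 18215 kg/d removed.
So the net sludge growth is P_X = 0.5980 × 18215 = 10892 kg VSS/d.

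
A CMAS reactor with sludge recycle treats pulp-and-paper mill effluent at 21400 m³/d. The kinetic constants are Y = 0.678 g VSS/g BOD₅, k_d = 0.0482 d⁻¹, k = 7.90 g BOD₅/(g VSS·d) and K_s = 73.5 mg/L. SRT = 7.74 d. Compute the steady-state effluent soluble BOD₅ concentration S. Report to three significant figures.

Effluent substrate depends only on kinetics and SRT: S = K_s(1 + k_d θ_c) / [θ_c(Yk − k_d) − 1] = 73.5 × (1 + 0.0482 × 7.74) / [7.74 × (0.678 × 7.90 − 0.0482) − 1] = 100.9 / 40.08 = 2.518 mg/L.

S ≈ 2.52 mg/L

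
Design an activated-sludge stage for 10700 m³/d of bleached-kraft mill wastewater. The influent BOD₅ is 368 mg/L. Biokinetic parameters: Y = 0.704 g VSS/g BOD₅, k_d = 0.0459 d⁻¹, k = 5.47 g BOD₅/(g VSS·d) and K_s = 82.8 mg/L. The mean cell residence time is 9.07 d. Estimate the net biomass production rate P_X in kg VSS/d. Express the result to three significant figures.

From the Monod/SRT balance for a CMAS, S = K_s·(1+k_d θ_c)/[θ_c·(Y k − k_d) − 1] = 82.8 × (1 + 0.0459 × 9.07) / [9.07 × (0.704 × 5.47 − 0.0459) − 1] = 117.3 / 33.51 = 3.499 mg/L.
Observed yield with endogenous decay: Y_obs = Y / (1 + k_d·θ_c) = 0.704 / (1 + 0.0459 × 9.07) = 0.704 / 1.416 = 0.4971 g VSS/g BOD₅.
Q·(S₀ − S) = 10700 × (368 − 3.50) × 10⁻³ = 3900 kg/d removed.
Net biomass production P_X = Y_obs × Q·(S₀ − S) = 0.4971 × 3900 = 1939 kg VSS/d.

P_X ≈ 1940 kg VSS/d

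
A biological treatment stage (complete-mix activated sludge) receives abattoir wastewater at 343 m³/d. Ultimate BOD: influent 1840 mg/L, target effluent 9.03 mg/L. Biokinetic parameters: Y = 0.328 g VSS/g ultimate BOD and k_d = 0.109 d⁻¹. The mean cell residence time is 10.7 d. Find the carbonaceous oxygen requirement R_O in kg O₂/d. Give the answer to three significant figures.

The observed yield is Y_obs = Y/(1 + k_d·θ_c) = 0.328 / (1 + 0.109 × 10.7) = 0.328 / 2.166 = 0.1514 g VSS per g ultimate BOD removed.
ΔS = 1840 − 9.03 = 1831 mg/L, so the substrate removal rate is 343 × 1831/1000 = 628.0 kg ultimate BOD/d.
Net sludge production P_X = 0.1514 × 628.0 = 95.09 kg VSS/d.
R_O = Q·(S₀ − S) − 1.42·P_X = 628.0 − 1.42 × 95.09 = 493.0 kg O₂/d.

R_O ≈ 493 kg O₂/d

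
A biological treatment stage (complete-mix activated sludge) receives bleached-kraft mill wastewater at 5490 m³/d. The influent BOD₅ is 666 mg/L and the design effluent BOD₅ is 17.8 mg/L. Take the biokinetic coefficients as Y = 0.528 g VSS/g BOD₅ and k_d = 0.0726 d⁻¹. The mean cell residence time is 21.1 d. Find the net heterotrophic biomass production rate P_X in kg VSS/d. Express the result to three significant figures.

P_X ≈ 742 kg VSS/d

The observed yield is Y_obs = Y/(1 + k_d·θ_c) = 0.528 / (1 + 0.0726 × 21.1) = 0.528 / 2.532 = 0.2085 g VSS per g BOD₅ removed.
Substrate removed = Q·(S₀ − S) = 5490 m³/d × (666 − 17.8) g/m³ = 3.56×10^6 g/d = 3559 kg/d.
Biomass produced: P_X = Y_obs·Q·ΔS = 0.2085 × 3559 ≈ 742.1 kg VSS/d.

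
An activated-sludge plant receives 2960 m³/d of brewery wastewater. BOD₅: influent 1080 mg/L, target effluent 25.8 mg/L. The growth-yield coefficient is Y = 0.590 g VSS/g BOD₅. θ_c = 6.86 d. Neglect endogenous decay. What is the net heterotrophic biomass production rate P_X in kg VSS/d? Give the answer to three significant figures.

P_X ≈ 1840 kg VSS/d

Since k_d ≈ 0, Y_obs = Y = 0.590 g VSS/g BOD₅.
ΔS = 1080 − 25.8 = 1054 mg/L, so the substrate removal rate is 2960 × 1054/1000 = 3120 kg BOD₅/d.
So the net sludge growth is P_X = 0.5900 × 3120 = 1841 kg VSS/d.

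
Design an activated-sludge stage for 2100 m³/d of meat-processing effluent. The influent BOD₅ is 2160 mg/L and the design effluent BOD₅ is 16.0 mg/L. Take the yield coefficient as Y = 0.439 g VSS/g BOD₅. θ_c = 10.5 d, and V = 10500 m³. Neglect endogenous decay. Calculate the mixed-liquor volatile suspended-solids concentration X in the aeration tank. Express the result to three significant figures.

X ≈ 1980 mg/L

From V·X = Y·Q·(S₀ − S)·θ_c (decay neglected): X = 0.439 × 2100 × (2160 − 16.0) × 10.5 / 10500 = 1977 mg/L.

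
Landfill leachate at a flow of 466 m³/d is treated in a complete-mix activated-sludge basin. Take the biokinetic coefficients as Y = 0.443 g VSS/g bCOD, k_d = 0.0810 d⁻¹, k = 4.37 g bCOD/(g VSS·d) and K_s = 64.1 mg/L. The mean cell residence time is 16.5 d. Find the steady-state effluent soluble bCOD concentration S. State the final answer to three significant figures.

S ≈ 5.06 mg/L

Effluent substrate depends only on kinetics and SRT: S = K_s(1 + k_d θ_c) / [θ_c(Yk − k_d) − 1] = 64.1 × (1 + 0.0810 × 16.5) / [16.5 × (0.443 × 4.37 − 0.0810) − 1] = 149.8 / 29.61 = 5.059 mg/L.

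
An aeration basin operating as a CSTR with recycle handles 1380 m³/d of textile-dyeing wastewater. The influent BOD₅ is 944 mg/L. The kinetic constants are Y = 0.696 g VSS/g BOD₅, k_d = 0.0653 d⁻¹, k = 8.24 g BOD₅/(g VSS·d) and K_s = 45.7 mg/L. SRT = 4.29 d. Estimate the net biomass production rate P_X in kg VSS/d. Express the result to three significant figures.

P_X ≈ 706 kg VSS/d

From the Monod/SRT balance for a CMAS, S = K_s·(1+k_d θ_c)/[θ_c·(Y k − k_d) − 1] = 45.7 × (1 + 0.0653 × 4.29) / [4.29 × (0.696 × 8.24 − 0.0653) − 1] = 58.50 / 23.32 = 2.508 mg/L.
The observed yield is Y_obs = Y/(1 + k_d·θ_c) = 0.696 / (1 + 0.0653 × 4.29) = 0.696 / 1.280 = 0.5437 g VSS per g BOD₅ removed.
Q·(S₀ − S) = 1380 × (944 − 2.51) × 10⁻³ = 1299 kg/d removed.
So the net sludge growth is P_X = 0.5437 × 1299 = 706.4 kg VSS/d.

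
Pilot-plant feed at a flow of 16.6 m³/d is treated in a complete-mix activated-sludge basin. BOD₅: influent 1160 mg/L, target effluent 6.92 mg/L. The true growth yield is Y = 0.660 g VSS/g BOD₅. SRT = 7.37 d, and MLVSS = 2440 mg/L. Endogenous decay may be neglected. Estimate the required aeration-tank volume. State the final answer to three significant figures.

Biomass mass balance (decay neglected): V·X = Y·Q·(S₀ − S)·θ_c, so V = 0.660 × 16.6 × (1160 − 6.92) × 7.37 / 2440 = 38.16 m³.

V ≈ 38.2 m³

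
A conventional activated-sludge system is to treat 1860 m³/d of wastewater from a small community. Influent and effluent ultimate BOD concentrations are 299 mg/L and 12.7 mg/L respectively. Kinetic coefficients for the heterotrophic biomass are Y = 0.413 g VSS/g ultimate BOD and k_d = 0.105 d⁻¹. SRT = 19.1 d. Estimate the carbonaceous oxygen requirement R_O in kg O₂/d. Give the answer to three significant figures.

R_O ≈ 429 kg O₂/d

Correct the yield for decay: Y_obs = Y/(1 + k_d θ_c) = 0.413 / (1 + 0.105 × 19.1) = 0.413 / 3.006 = 0.1374.
Q·(S₀ − S) = 1860 × (299 − 12.7) × 10⁻³ = 532.5 kg/d removed.
Net sludge production P_X = 0.1374 × 532.5 = 73.18 kg VSS/d.
Carbonaceous O₂ demand = substrate oxidised − cell-mass equivalent = 532.5 − 1.42 × 73.18 = 428.6 kg O₂/d.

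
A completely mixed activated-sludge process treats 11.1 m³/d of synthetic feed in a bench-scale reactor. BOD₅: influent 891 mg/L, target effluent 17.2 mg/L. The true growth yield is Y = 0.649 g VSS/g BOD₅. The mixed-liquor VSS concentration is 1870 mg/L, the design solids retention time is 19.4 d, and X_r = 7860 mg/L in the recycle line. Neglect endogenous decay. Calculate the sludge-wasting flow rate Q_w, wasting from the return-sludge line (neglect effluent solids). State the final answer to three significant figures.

With k_d = 0 the design equation reduces to V = Y Q (S₀−S) θ_c / X = 0.649 × 11.1 × (891 − 17.2) × 19.4 / 1870 = 65.30 m³.
Q_w = (V·X)/(θ_c X_r) = 65.30 × 1870 / (19.4 × 7860) = 0.8009 m³/d.

Q_w ≈ 0.801 m³/d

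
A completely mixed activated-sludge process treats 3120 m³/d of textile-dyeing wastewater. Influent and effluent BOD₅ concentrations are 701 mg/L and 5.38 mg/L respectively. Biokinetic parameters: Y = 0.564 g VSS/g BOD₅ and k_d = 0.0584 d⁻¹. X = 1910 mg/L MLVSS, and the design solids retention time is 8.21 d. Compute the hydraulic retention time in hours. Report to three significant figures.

τ ≈ 27.4 h

Steady-state biomass mass balance: V·X·(1 + k_d·θ_c) = Y·Q·(S₀ − S)·θ_c, so V = 0.564 × 3120 × (701 − 5.38) × 8.21 / [1910 × (1 + 0.0584 × 8.21)] = 1×10^7 / 2826 = 3556 m³.
Hydraulic retention time τ = V/Q = 3556 / 3120 = 1.140 d = 27.36 h.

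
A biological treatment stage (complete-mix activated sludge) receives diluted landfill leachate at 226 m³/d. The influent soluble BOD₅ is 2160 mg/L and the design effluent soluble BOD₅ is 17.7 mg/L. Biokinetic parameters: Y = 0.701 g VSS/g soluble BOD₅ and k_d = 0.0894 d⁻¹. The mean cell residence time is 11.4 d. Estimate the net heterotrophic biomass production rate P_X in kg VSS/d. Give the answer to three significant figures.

P_X ≈ 168 kg VSS/d

Y_obs = Y / (1 + k_d θ_c) = 0.701 / (1 + 0.0894 × 11.4) = 0.701 / 2.019 = 0.3472.
ΔS = 2160 − 17.7 = 2142 mg/L, so the substrate removal rate is 226 × 2142/1000 = 484.2 kg soluble BOD₅/d.
Biomass produced: P_X = Y_obs·Q·ΔS = 0.3472 × 484.2 ≈ 168.1 kg VSS/d.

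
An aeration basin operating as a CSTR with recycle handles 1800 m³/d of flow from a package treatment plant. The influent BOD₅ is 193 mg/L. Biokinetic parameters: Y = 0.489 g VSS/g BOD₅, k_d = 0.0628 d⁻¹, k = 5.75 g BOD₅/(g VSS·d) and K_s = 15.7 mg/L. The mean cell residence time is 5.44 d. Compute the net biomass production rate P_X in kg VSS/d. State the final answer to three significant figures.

P_X ≈ 126 kg VSS/d

For a completely mixed reactor with recycle the Lawrence–McCarty relation gives S = K_s·(1 + k_d·θ_c) / [θ_c·(Y·k − k_d) − 1] = 15.7 × (1 + 0.0628 × 5.44) / [5.44 × (0.489 × 5.75 − 0.0628) − 1] = 21.06 / 13.95 = 1.509 mg/L.
The observed yield is Y_obs = Y/(1 + k_d·θ_c) = 0.489 / (1 + 0.0628 × 5.44) = 0.489 / 1.342 = 0.3645 g VSS per g BOD₅ removed.
Mass of BOD₅ removed per day: Q(S₀ − S) = 1800 × 191.5 g/m³ = 344.7 kg/d.
Net biomass production P_X = Y_obs × Q·(S₀ − S) = 0.3645 × 344.7 = 125.6 kg VSS/d.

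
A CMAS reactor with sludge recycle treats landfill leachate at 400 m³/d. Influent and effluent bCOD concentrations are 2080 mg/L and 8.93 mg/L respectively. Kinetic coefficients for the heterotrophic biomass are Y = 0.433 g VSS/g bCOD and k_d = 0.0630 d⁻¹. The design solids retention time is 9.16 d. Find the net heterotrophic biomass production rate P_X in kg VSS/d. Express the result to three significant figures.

P_X ≈ 227 kg VSS/d

Y_obs = Y / (1 + k_d θ_c) = 0.433 / (1 + 0.0630 × 9.16) = 0.433 / 1.577 = 0.2746.
Mass of bCOD removed per day: Q(S₀ − S) = 400 × 2071 g/m³ = 828.4 kg/d.
Net biomass production P_X = Y_obs × Q·(S₀ − S) = 0.2746 × 828.4 = 227.5 kg VSS/d.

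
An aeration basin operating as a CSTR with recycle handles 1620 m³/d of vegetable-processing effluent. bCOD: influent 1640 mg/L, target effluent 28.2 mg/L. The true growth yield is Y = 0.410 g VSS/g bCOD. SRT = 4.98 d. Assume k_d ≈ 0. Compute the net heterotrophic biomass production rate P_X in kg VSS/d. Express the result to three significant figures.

P_X ≈ 1070 kg VSS/d

With endogenous decay neglected, the observed yield equals the true yield: Y_obs = Y = 0.410 g VSS/g bCOD.
Mass of bCOD removed per day: Q(S₀ − S) = 1620 × 1612 g/m³ = 2611 kg/d.
Net biomass production P_X = Y_obs × Q·(S₀ − S) = 0.4100 × 2611 = 1071 kg VSS/d.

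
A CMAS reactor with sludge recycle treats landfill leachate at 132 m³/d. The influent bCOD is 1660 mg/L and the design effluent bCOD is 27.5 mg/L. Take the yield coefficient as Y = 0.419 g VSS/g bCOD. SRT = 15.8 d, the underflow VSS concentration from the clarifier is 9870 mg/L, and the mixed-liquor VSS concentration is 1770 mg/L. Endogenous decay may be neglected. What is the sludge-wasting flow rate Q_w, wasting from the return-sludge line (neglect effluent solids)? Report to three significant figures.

V·X = Y·Q·ΔS·θ_c gives V = 0.419 × 132 × (1660 − 27.5) × 15.8 / 1770 = 806.0 m³.
Wasting from the return line (neglecting effluent solids): Q_w = V·X / (θ_c·X_r) = 806.0 × 1770 / (15.8 × 9870) = 9.148 m³/d.

Q_w ≈ 9.15 m³/d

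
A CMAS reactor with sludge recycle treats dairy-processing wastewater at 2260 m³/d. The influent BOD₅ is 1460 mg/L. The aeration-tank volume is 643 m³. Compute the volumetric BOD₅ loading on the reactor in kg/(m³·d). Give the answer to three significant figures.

L_v ≈ 5.13 kg BOD₅/(m³·d)

L_v = Q S₀ / V = 2260 × 1460 × 10⁻³ / 643.0 = 5.132 kg/(m³·d).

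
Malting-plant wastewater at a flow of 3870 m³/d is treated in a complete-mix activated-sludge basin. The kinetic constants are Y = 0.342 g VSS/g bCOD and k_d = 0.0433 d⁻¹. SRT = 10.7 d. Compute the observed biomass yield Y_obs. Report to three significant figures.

Correct the yield for decay: Y_obs = Y/(1 + k_d θ_c) = 0.342 / (1 + 0.0433 × 10.7) = 0.342 / 1.463 = 0.2337.

Y_obs ≈ 0.234 g VSS/g bCOD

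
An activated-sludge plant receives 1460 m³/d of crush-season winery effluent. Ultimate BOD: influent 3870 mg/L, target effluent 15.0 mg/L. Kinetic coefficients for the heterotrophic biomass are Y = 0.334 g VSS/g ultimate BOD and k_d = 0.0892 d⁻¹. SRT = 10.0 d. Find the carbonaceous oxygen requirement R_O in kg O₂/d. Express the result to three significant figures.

R_O ≈ 4220 kg O₂/d

The observed yield is Y_obs = Y/(1 + k_d·θ_c) = 0.334 / (1 + 0.0892 × 10.0) = 0.334 / 1.892 = 0.1765 g VSS per g ultimate BOD removed.
Substrate removed = Q·(S₀ − S) = 1460 m³/d × (3870 − 15.0) g/m³ = 5.63×10^6 g/d = 5628 kg/d.
Net sludge production P_X = 0.1765 × 5628 = 993.6 kg VSS/d.
Carbonaceous O₂ demand = substrate oxidised − cell-mass equivalent = 5628 − 1.42 × 993.6 = 4217 kg O₂/d.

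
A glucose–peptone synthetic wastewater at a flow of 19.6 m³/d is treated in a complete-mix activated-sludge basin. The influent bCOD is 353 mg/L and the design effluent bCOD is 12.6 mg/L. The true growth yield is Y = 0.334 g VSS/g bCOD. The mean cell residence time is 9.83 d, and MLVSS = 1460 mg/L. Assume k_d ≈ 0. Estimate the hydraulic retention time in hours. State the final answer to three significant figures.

τ ≈ 18.4 h

With k_d = 0 the design equation reduces to V = Y Q (S₀−S) θ_c / X = 0.334 × 19.6 × (353 − 12.6) × 9.83 / 1460 = 15.00 m³.
τ = V/Q = 15.00/19.6 = 0.7655 d, or 18.37 h.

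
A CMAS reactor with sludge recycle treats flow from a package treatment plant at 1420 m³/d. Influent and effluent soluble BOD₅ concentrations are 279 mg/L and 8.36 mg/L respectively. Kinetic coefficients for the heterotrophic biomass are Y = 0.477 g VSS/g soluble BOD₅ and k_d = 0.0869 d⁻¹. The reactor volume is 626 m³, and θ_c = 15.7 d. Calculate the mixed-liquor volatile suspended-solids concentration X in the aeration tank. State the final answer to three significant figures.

X = Y·Q·ΔS·θ_c / [V·(1 + k_d θ_c)] = 0.477 × 1420 × (279 − 8.36) × 15.7 / [626 × (1 + 0.0869 × 15.7)] = 1945 mg/L.

X ≈ 1940 mg/L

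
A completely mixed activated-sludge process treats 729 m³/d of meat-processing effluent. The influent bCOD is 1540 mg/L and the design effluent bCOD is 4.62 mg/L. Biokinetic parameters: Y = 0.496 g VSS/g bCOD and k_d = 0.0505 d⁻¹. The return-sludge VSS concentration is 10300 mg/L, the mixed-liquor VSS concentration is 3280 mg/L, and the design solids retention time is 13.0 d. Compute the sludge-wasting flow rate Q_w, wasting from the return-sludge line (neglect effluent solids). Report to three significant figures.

From the SRT design equation V = Y Q (S₀−S) θ_c / [X (1 + k_d θ_c)] = 0.496 × 729 × (1540 − 4.62) × 13.0 / [3280 × (1 + 0.0505 × 13.0)] = 7.22×10^6 / 5433 = 1328 m³.
θ_c = V·X/(Q_w·X_r) when wasting from the recycle, so Q_w = V·X/(θ_c·X_r) = 1328 × 3280 / (13.0 × 10300) = 32.54 m³/d.

Q_w ≈ 32.5 m³/d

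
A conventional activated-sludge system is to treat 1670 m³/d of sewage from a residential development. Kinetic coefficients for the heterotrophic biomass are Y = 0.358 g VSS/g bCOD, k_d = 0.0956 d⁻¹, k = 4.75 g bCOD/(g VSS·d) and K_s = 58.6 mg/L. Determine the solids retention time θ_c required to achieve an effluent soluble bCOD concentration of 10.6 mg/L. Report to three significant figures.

At the target effluent, Y k S/(K_s+S) = 0.358×4.75×10.6/69.20 = 0.2605 d⁻¹.
Then 1/θ_c = μ − k_d = 0.2605 − 0.0956 = 0.1649 d⁻¹, giving θ_c = 6.065 d.

θ_c ≈ 6.06 d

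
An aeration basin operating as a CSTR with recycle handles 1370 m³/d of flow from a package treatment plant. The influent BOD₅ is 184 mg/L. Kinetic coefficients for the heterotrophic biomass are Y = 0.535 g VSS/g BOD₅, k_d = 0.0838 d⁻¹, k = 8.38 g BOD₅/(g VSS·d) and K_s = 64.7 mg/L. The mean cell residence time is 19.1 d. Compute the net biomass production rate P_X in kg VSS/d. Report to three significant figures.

For a completely mixed reactor with recycle the Lawrence–McCarty relation gives S = K_s·(1 + k_d·θ_c) / [θ_c·(Y·k − k_d) − 1] = 64.7 × (1 + 0.0838 × 19.1) / [19.1 × (0.535 × 8.38 − 0.0838) − 1] = 168.3 / 83.03 = 2.026 mg/L.
Correct the yield for decay: Y_obs = Y/(1 + k_d θ_c) = 0.535 / (1 + 0.0838 × 19.1) = 0.535 / 2.601 = 0.2057.
Mass of BOD₅ removed per day: Q(S₀ − S) = 1370 × 182.0 g/m³ = 249.3 kg/d.
P_X = Y_obs · Q(S₀ − S) = 0.2057 × 249.3 = 51.29 kg VSS/d.

P_X ≈ 51.3 kg VSS/d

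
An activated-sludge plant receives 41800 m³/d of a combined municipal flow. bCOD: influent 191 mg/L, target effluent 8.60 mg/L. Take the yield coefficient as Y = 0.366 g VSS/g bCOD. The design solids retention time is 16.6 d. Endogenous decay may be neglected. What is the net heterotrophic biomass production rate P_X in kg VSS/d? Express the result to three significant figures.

P_X ≈ 2790 kg VSS/d

With endogenous decay neglected, the observed yield equals the true yield: Y_obs = Y = 0.366 g VSS/g bCOD.
Mass of bCOD removed per day: Q(S₀ − S) = 41800 × 182.4 g/m³ = 7624 kg/d.
P_X = Y_obs · Q(S₀ − S) = 0.3660 × 7624 = 2791 kg VSS/d.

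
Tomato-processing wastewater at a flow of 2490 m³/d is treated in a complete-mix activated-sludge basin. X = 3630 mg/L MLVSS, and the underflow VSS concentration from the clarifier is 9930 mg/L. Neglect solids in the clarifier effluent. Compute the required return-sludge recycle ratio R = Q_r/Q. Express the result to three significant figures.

R ≈ 0.576

Mass balance around the secondary clarifier (neglecting effluent solids): R = X / (X_r − X) = 3630 / (9930 − 3630) = 0.5762.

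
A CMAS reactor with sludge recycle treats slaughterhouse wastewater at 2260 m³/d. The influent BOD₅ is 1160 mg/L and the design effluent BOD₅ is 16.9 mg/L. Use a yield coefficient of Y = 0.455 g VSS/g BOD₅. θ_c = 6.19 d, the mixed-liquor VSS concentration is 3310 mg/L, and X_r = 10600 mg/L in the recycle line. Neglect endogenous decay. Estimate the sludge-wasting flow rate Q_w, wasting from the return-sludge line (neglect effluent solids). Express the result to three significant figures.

Q_w ≈ 111 m³/d

Biomass mass balance (decay neglected): V·X = Y·Q·(S₀ − S)·θ_c, so V = 0.455 × 2260 × (1160 − 16.9) × 6.19 / 3310 = 2198 m³.
θ_c = V·X/(Q_w·X_r) when wasting from the recycle, so Q_w = V·X/(θ_c·X_r) = 2198 × 3310 / (6.19 × 10600) = 110.9 m³/d.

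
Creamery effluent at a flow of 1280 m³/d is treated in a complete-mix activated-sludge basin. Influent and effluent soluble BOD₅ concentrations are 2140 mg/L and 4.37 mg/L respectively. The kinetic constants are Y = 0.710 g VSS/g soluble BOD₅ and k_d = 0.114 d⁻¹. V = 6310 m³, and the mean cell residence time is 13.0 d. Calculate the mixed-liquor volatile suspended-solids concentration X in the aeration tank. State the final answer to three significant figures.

X ≈ 1610 mg/L

From V·X·(1 + k_d·θ_c) = Y·Q·(S₀ − S)·θ_c: X = 0.710 × 1280 × (2140 − 4.37) × 13.0 / [6310 × (1 + 0.114 × 13.0)] = 1611 mg/L.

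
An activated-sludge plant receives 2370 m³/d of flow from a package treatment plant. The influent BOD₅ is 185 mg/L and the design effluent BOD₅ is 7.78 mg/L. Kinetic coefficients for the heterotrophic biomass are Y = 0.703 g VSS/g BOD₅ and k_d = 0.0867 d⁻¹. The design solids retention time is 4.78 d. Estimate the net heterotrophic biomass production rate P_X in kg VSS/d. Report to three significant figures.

P_X ≈ 209 kg VSS/d

Y_obs = Y / (1 + k_d θ_c) = 0.703 / (1 + 0.0867 × 4.78) = 0.703 / 1.414 = 0.4970.
ΔS = 185 − 7.78 = 177.2 mg/L, so the substrate removal rate is 2370 × 177.2/1000 = 420.0 kg BOD₅/d.
So the net sludge growth is P_X = 0.4970 × 420.0 = 208.8 kg VSS/d.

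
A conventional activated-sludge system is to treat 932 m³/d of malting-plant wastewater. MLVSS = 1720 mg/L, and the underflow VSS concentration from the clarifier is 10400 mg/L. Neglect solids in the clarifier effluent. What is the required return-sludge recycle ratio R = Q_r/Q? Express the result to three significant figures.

R ≈ 0.198

R = Q_r/Q = X/(X_r − X) = 1720 / (10400 − 1720) = 0.1982.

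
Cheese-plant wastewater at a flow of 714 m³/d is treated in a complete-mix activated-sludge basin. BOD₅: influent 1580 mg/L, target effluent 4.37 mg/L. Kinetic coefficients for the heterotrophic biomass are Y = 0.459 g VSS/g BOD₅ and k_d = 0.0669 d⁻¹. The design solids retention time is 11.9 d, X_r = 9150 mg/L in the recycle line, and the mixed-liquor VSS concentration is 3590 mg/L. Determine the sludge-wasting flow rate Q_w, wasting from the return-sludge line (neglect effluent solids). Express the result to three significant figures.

Rearranging the biomass balance for a CMAS with decay, V = Y·Q·ΔS·θ_c / [X·(1+k_d θ_c)] = 0.459 × 714 × (1580 − 4.37) × 11.9 / [3590 × (1 + 0.0669 × 11.9)] = 6.14×10^6 / 6448 = 953.0 m³.
θ_c = V·X/(Q_w·X_r) when wasting from the recycle, so Q_w = V·X/(θ_c·X_r) = 953.0 × 3590 / (11.9 × 9150) = 31.42 m³/d.

Q_w ≈ 31.4 m³/d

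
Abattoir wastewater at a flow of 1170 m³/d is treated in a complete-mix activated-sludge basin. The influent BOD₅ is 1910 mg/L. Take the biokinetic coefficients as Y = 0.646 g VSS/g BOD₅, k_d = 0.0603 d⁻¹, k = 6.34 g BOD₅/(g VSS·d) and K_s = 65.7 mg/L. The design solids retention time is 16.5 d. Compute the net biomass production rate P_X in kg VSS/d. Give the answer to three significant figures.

P_X ≈ 723 kg VSS/d

For a completely mixed reactor with recycle the Lawrence–McCarty relation gives S = K_s·(1 + k_d·θ_c) / [θ_c·(Y·k − k_d) − 1] = 65.7 × (1 + 0.0603 × 16.5) / [16.5 × (0.646 × 6.34 − 0.0603) − 1] = 131.1 / 65.58 = 1.999 mg/L.
Y_obs = Y / (1 + k_d θ_c) = 0.646 / (1 + 0.0603 × 16.5) = 0.646 / 1.995 = 0.3238.
Q·(S₀ − S) = 1170 × (1910 − 2.00) × 10⁻³ = 2232 kg/d removed.
So the net sludge growth is P_X = 0.3238 × 2232 = 722.9 kg VSS/d.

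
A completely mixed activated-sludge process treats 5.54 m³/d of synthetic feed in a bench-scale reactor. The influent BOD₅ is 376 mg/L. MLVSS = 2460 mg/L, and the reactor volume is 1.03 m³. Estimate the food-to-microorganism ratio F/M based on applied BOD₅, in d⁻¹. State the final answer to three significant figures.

F/M = applied load / biomass = Q·S₀/(V·X) = 5.54 × 376 / (1.030 × 2460) = 0.8221 d⁻¹.

F/M ≈ 0.822 d⁻¹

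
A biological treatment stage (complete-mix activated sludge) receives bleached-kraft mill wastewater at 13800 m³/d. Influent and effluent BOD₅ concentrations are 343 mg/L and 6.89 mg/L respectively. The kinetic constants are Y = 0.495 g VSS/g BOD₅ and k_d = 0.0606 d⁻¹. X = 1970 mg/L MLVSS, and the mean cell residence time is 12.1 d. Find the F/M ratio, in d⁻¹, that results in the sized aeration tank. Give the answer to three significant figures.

From the SRT design equation V = Y Q (S₀−S) θ_c / [X (1 + k_d θ_c)] = 0.495 × 13800 × (343 − 6.89) × 12.1 / [1970 × (1 + 0.0606 × 12.1)] = 2.78×10^7 / 3415 = 8136 m³.
F/M = applied load / biomass = Q·S₀/(V·X) = 13800 × 343 / (8136 × 1970) = 0.2953 d⁻¹.

F/M ≈ 0.295 d⁻¹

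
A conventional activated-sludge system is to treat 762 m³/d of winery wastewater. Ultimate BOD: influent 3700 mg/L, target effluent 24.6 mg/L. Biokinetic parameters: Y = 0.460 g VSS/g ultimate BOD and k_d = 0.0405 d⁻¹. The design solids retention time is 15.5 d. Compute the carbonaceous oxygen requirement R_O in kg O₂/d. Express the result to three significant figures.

R_O ≈ 1680 kg O₂/d

The observed yield is Y_obs = Y/(1 + k_d·θ_c) = 0.460 / (1 + 0.0405 × 15.5) = 0.460 / 1.628 = 0.2826 g VSS per g ultimate BOD removed.
Substrate removed = Q·(S₀ − S) = 762 m³/d × (3700 − 24.6) g/m³ = 2.8×10^6 g/d = 2801 kg/d.
Biomass synthesised: P_X = Y_obs × 2801 = 791.5 kg VSS/d.
R_O = Q·(S₀ − S) − 1.42·P_X = 2801 − 1.42 × 791.5 = 1677 kg O₂/d.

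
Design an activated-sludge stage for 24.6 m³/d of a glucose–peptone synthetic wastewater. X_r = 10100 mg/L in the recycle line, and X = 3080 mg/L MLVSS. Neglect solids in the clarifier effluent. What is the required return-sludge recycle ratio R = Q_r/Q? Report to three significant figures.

Solids balance on the clarifier gives (1+R)X = R·X_r, so R = X/(X_r − X) = 3080 / (10100 − 3080) = 0.4387.

R ≈ 0.439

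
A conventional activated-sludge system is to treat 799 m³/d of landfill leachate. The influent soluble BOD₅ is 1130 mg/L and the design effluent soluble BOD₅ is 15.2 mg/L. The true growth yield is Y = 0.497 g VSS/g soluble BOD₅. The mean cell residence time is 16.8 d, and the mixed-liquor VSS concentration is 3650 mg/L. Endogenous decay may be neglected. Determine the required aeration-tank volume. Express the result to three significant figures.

V·X = Y·Q·ΔS·θ_c gives V = 0.497 × 799 × (1130 − 15.2) × 16.8 / 3650 = 2038 m³.

V ≈ 2040 m³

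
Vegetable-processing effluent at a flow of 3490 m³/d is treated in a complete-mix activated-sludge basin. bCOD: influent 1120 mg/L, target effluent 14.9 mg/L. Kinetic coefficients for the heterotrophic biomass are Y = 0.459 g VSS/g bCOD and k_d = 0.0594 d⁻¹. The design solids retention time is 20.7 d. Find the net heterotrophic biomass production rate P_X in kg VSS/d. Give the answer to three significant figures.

Correct the yield for decay: Y_obs = Y/(1 + k_d θ_c) = 0.459 / (1 + 0.0594 × 20.7) = 0.459 / 2.230 = 0.2059.
ΔS = 1120 − 14.9 = 1105 mg/L, so the substrate removal rate is 3490 × 1105/1000 = 3857 kg bCOD/d.
Net biomass production P_X = Y_obs × Q·(S₀ − S) = 0.2059 × 3857 = 794.0 kg VSS/d.

P_X ≈ 794 kg VSS/d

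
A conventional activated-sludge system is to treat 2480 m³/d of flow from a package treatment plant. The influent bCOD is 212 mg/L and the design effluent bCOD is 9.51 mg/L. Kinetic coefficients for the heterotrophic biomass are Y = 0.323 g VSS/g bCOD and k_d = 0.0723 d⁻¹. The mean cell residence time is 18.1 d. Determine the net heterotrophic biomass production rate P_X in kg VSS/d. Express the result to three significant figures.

Y_obs = Y / (1 + k_d θ_c) = 0.323 / (1 + 0.0723 × 18.1) = 0.323 / 2.309 = 0.1399.
Mass of bCOD removed per day: Q(S₀ − S) = 2480 × 202.5 g/m³ = 502.2 kg/d.
Net biomass production P_X = Y_obs × Q·(S₀ − S) = 0.1399 × 502.2 = 70.26 kg VSS/d.

P_X ≈ 70.3 kg VSS/d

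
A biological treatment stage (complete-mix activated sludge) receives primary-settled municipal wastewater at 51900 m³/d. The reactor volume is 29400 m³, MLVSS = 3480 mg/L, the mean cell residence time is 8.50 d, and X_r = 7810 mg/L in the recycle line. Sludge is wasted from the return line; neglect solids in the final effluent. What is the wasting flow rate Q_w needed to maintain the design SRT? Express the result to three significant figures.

Q_w ≈ 1540 m³/d

Q_w = (V·X)/(θ_c X_r) = 29400 × 3480 / (8.50 × 7810) = 1541 m³/d.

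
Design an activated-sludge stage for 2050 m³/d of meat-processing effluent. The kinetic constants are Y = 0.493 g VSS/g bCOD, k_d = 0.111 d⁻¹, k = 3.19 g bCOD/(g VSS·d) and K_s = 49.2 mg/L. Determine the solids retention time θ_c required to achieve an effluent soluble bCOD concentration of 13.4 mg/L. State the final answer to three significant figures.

θ_c ≈ 4.43 d

Specific growth rate at S = 13.4 mg/L: μ = YkS/(K_s+S) = 0.493·3.19·13.4/(49.2+13.4) = 0.3366 d⁻¹.
1/θ_c = 0.3366 − 0.111 = 0.2256 d⁻¹, so θ_c = 4.432 d.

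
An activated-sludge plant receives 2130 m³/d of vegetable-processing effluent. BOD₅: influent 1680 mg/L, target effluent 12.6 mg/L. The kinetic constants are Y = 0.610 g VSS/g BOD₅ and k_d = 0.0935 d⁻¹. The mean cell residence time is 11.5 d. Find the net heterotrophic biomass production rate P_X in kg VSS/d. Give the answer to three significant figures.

P_X ≈ 1040 kg VSS/d

The observed yield is Y_obs = Y/(1 + k_d·θ_c) = 0.610 / (1 + 0.0935 × 11.5) = 0.610 / 2.075 = 0.2939 g VSS per g BOD₅ removed.
Q·(S₀ − S) = 2130 × (1680 − 12.6) × 10⁻³ = 3552 kg/d removed.
Net biomass production P_X = Y_obs × Q·(S₀ − S) = 0.2939 × 3552 = 1044 kg VSS/d.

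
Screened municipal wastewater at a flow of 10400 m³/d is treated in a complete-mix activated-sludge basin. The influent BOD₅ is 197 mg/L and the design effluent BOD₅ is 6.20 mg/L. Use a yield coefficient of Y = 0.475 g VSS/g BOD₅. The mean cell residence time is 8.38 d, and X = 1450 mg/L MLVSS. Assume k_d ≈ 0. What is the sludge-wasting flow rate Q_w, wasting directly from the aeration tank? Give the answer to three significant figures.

V·X = Y·Q·ΔS·θ_c gives V = 0.475 × 10400 × (197 − 6.20) × 8.38 / 1450 = 5447 m³.
With mixed-liquor wasting, θ_c = V/Q_w, so Q_w = V/θ_c = 5447/8.38 = 650.0 m³/d.

Q_w ≈ 650 m³/d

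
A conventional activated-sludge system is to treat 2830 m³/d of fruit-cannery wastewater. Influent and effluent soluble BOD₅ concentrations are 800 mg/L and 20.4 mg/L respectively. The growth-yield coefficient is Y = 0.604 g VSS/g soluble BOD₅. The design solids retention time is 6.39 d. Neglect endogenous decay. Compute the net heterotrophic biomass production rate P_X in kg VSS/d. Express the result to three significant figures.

With endogenous decay neglected, the observed yield equals the true yield: Y_obs = Y = 0.604 g VSS/g soluble BOD₅.
Mass of soluble BOD₅ removed per day: Q(S₀ − S) = 2830 × 779.6 g/m³ = 2206 kg/d.
Biomass produced: P_X = Y_obs·Q·ΔS = 0.6040 × 2206 ≈ 1333 kg VSS/d.

P_X ≈ 1330 kg VSS/d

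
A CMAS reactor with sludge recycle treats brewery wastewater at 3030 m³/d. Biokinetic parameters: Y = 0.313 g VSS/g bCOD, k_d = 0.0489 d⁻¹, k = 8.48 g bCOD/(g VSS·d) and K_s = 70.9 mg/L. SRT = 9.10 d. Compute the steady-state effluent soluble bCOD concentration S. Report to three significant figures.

S ≈ 4.51 mg/L

Effluent substrate depends only on kinetics and SRT: S = K_s(1 + k_d θ_c) / [θ_c(Yk − k_d) − 1] = 70.9 × (1 + 0.0489 × 9.10) / [9.10 × (0.313 × 8.48 − 0.0489) − 1] = 102.4 / 22.71 = 4.511 mg/L.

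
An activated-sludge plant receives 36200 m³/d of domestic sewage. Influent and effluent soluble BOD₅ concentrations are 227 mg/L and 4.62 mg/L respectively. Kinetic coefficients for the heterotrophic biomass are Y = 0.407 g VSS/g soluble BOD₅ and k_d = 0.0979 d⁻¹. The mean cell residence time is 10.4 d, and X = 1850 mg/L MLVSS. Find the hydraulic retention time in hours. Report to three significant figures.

τ ≈ 6.05 h

From the SRT design equation V = Y Q (S₀−S) θ_c / [X (1 + k_d θ_c)] = 0.407 × 36200 × (227 − 4.62) × 10.4 / [1850 × (1 + 0.0979 × 10.4)] = 3.41×10^7 / 3734 = 9127 m³.
Hydraulic retention time τ = V/Q = 9127 / 36200 = 0.2521 d = 6.051 h.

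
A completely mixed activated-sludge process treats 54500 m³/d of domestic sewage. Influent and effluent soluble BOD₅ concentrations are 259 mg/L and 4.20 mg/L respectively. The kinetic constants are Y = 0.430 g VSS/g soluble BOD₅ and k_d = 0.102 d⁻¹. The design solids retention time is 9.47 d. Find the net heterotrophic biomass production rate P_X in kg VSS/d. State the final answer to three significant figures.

P_X ≈ 3040 kg VSS/d

Y_obs = Y / (1 + k_d θ_c) = 0.430 / (1 + 0.102 × 9.47) = 0.430 / 1.966 = 0.2187.
Substrate removed = Q·(S₀ − S) = 54500 m³/d × (259 − 4.20) g/m³ = 1.39×10^7 g/d = 13887 kg/d.
Net biomass production P_X = Y_obs × Q·(S₀ − S) = 0.2187 × 13887 = 3037 kg VSS/d.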